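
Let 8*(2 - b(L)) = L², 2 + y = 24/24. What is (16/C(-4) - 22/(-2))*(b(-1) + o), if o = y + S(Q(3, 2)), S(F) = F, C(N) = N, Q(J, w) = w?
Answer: 161/8 ≈ 20.125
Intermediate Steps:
y = -1 (y = -2 + 24/24 = -2 + 24*(1/24) = -2 + 1 = -1)
b(L) = 2 - L²/8
o = 1 (o = -1 + 2 = 1)
(16/C(-4) - 22/(-2))*(b(-1) + o) = (16/(-4) - 22/(-2))*((2 - ⅛*(-1)²) + 1) = (16*(-¼) - 22*(-½))*((2 - ⅛*1) + 1) = (-4 + 11)*((2 - ⅛) + 1) = 7*(15/8 + 1) = 7*(23/8) = 161/8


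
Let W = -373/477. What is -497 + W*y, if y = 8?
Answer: -240053/477 ≈ -503.26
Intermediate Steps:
W = -373/477 (W = -373*1/477 = -373/477 ≈ -0.78197)
-497 + W*y = -497 - 373/477*8 = -497 - 2984/477 = -240053/477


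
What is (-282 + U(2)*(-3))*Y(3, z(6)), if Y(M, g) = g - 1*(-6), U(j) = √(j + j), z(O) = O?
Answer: -3456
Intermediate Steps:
U(j) = √2*√j (U(j) = √(2*j) = √2*√j)
Y(M, g) = 6 + g (Y(M, g) = g + 6 = 6 + g)
(-282 + U(2)*(-3))*Y(3, z(6)) = (-282 + (√2*√2)*(-3))*(6 + 6) = (-282 + 2*(-3))*12 = (-282 - 6)*12 = -288*12 = -3456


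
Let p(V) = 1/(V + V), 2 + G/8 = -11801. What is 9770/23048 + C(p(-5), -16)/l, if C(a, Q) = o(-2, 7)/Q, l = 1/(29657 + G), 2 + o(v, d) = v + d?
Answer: 559800721/46096 ≈ 12144.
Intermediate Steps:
G = -94424 (G = -16 + 8*(-11801) = -16 - 94408 = -94424)
o(v, d) = -2 + d + v (o(v, d) = -2 + (v + d) = -2 + (d + v) = -2 + d + v)
l = -1/64767 (l = 1/(29657 - 94424) = 1/(-64767) = -1/64767 ≈ -1.5440e-5)
p(V) = 1/(2*V)
C(a, Q) = 3/Q (C(a, Q) = (-2 + 7 - 2)/Q = 3/Q)
9770/23048 + C(p(-5), -16)/l = 9770/23048 + (3/(-16))/(-1/64767) = 9770*(1/23048) + (3*(-1/16))*(-64767) = 4885/11524 - 3/16*(-64767) = 4885/11524 + 194301/16 = 559800721/46096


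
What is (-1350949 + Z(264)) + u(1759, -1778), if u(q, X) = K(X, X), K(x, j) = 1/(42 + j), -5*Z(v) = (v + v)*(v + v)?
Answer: -12210206349/8680 ≈ -1.4067e+6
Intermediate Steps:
Z(v) = -4*v²/5 (Z(v) = -(v + v)*(v + v)/5 = -2*v*2*v/5 = -4*v²/5)
u(q, X) = 1/(42 + X)
(-1350949 + Z(264)) + u(1759, -1778) = (-1350949 - ⅘*264²) + 1/(42 - 1778) = (-1350949 - ⅘*69696) + 1/(-1736) = (-1350949 - 278784/5) - 1/1736 = -7033529/5 - 1/1736 = -12210206349/8680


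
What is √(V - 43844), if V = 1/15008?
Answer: I*√617214084438/3752 ≈ 209.39*I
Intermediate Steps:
V = 1/15008 ≈ 6.6631e-5
√(V - 43844) = √(1/15008 - 43844) = √(-658010751/15008) = I*√617214084438/3752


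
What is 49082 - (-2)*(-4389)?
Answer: 40304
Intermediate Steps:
49082 - (-2)*(-4389) = 49082 - 1*8778 = 49082 - 8778 = 40304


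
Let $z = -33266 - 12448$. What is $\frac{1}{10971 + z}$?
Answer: $- \frac{1}{34743} \approx -2.8783 \cdot 10^{-5}$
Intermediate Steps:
$z = -45714$
$\frac{1}{10971 + z} = \frac{1}{10971 - 45714} = \frac{1}{-34743} = - \frac{1}{34743}$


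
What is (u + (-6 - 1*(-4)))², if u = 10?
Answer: 64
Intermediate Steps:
(u + (-6 - 1*(-4)))² = (10 + (-6 - 1*(-4)))² = (10 + (-6 + 4))² = (10 - 2)² = 8² = 64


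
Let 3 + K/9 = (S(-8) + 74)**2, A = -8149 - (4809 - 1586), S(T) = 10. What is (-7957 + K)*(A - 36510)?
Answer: -2658408640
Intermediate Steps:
A = -11372 (A = -8149 - 1*3223 = -8149 - 3223 = -11372)
K = 63477 (K = -27 + 9*(10 + 74)**2 = -27 + 9*84**2 = -27 + 9*7056 = -27 + 63504 = 63477)
(-7957 + K)*(A - 36510) = (-7957 + 63477)*(-11372 - 36510) = 55520*(-47882) = -2658408640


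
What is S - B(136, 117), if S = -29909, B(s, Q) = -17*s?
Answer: -27597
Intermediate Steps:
S - B(136, 117) = -29909 - (-17)*136 = -29909 - 1*(-2312) = -29909 + 2312 = -27597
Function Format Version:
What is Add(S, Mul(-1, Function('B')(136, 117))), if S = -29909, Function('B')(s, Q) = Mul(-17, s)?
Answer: -27597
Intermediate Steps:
Add(S, Mul(-1, Function('B')(136, 117))) = Add(-29909, Mul(-1, Mul(-17, 136))) = Add(-29909, Mul(-1, -2312)) = Add(-29909, 2312) = -27597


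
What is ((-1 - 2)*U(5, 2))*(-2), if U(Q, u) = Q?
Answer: 30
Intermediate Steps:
((-1 - 2)*U(5, 2))*(-2) = ((-1 - 2)*5)*(-2) = -3*5*(-2) = -15*(-2) = 30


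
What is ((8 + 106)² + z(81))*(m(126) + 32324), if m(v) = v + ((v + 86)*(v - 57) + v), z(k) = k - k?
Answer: 613463184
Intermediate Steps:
z(k) = 0
m(v) = 2*v + (-57 + v)*(86 + v) (m(v) = v + ((86 + v)*(-57 + v) + v) = v + ((-57 + v)*(86 + v) + v) = v + (v + (-57 + v)*(86 + v)) = 2*v + (-57 + v)*(86 + v))
((8 + 106)² + z(81))*(m(126) + 32324) = ((8 + 106)² + 0)*((-4902 + 126² + 31*126) + 32324) = (114² + 0)*((-4902 + 15876 + 3906) + 32324) = (12996 + 0)*(14880 + 32324) = 12996*47204 = 613463184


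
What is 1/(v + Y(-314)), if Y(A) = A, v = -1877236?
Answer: -1/1877550 ≈ -5.3261e-7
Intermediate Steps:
1/(v + Y(-314)) = 1/(-1877236 - 314) = 1/(-1877550) = -1/1877550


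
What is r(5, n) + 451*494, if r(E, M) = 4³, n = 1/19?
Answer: 222858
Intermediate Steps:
n = 1/19 (n = 1*(1/19) = 1/19 ≈ 0.052632)
r(E, M) = 64
r(5, n) + 451*494 = 64 + 451*494 = 64 + 222794 = 222858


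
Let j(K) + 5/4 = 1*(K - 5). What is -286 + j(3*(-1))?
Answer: -1181/4 ≈ -295.25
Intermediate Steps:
j(K) = -25/4 + K (j(K) = -5/4 + 1*(K - 5) = -5/4 + 1*(-5 + K) = -5/4 + (-5 + K) = -25/4 + K)
-286 + j(3*(-1)) = -286 + (-25/4 + 3*(-1)) = -286 + (-25/4 - 3) = -286 - 37/4 = -1181/4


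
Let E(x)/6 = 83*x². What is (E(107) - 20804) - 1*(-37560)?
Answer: 5718358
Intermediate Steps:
E(x) = 498*x² (E(x) = 6*(83*x²) = 498*x²)
(E(107) - 20804) - 1*(-37560) = (498*107² - 20804) - 1*(-37560) = (498*11449 - 20804) + 37560 = (5701602 - 20804) + 37560 = 5680798 + 37560 = 5718358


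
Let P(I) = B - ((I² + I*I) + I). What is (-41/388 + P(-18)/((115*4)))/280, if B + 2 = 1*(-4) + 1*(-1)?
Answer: -8313/1561700 ≈ -0.0053230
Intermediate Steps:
B = -7 (B = -2 + (1*(-4) + 1*(-1)) = -2 + (-4 - 1) = -2 - 5 = -7)
P(I) = -7 - I - 2*I² (P(I) = -7 - ((I² + I*I) + I) = -7 - ((I² + I²) + I) = -7 - (2*I² + I) = -7 - (I + 2*I²) = -7 + (-I - 2*I²) = -7 - I - 2*I²)
(-41/388 + P(-18)/((115*4)))/280 = (-41/388 + (-7 - 1*(-18) - 2*(-18)²)/((115*4)))/280 = (-41*1/388 + (-7 + 18 - 2*324)/460)*(1/280) = (-41/388 + (-7 + 18 - 648)*(1/460))*(1/280) = (-41/388 - 637*1/460)*(1/280) = (-41/388 - 637/460)*(1/280) = -16626/11155*1/280 = -8313/1561700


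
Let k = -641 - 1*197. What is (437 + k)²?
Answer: 160801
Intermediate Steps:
k = -838 (k = -641 - 197 = -838)
(437 + k)² = (437 - 838)² = (-401)² = 160801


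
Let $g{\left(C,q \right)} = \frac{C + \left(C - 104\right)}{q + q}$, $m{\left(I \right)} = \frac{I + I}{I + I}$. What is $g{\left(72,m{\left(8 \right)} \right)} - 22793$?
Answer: $-22773$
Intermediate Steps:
$m{\left(I \right)} = 1$ ($m{\left(I \right)} = \frac{2 I}{2 I} = 2 I \frac{1}{2 I} = 1$)
$g{\left(C,q \right)} = \frac{-104 + 2 C}{2 q}$ ($g{\left(C,q \right)} = \frac{C + \left(-104 + C\right)}{2 q} = \left(-104 + 2 C\right) \frac{1}{2 q} = \frac{-104 + 2 C}{2 q}$)
$g{\left(72,m{\left(8 \right)} \right)} - 22793 = \frac{-52 + 72}{1} - 22793 = 1 \cdot 20 - 22793 = 20 - 22793 = -22773$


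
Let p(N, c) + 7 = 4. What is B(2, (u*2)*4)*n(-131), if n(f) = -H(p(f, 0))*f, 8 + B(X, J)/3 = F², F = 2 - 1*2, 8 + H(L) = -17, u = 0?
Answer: 78600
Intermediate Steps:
p(N, c) = -3 (p(N, c) = -7 + 4 = -3)
H(L) = -25 (H(L) = -8 - 17 = -25)
F = 0 (F = 2 - 2 = 0)
B(X, J) = -24 (B(X, J) = -24 + 3*0² = -24 + 3*0 = -24 + 0 = -24)
n(f) = 25*f (n(f) = -(-25)*f = 25*f)
B(2, (u*2)*4)*n(-131) = -600*(-131) = -24*(-3275) = 78600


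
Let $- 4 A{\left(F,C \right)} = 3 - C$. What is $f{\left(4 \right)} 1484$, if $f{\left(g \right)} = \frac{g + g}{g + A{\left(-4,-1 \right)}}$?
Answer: $\frac{11872}{3} \approx 3957.3$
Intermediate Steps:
$A{\left(F,C \right)} = - \frac{3}{4} + \frac{C}{4}$ ($A{\left(F,C \right)} = - \frac{3 - C}{4} = - \frac{3}{4} + \frac{C}{4}$)
$f{\left(g \right)} = \frac{2 g}{-1 + g}$ ($f{\left(g \right)} = \frac{g + g}{g + \left(- \frac{3}{4} + \frac{1}{4} \left(-1\right)\right)} = \frac{2 g}{g - 1} = \frac{2 g}{-1 + g}$)
$f{\left(4 \right)} 1484 = 2 \cdot 4 \frac{1}{-1 + 4} \cdot 1484 = 2 \cdot 4 \cdot \frac{1}{3} \cdot 1484 = \frac{8}{3} \cdot 1484 = \frac{11872}{3}$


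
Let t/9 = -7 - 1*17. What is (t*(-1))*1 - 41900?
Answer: -41684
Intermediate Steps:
t = -216 (t = 9*(-7 - 1*17) = 9*(-7 - 17) = 9*(-24) = -216)
(t*(-1))*1 - 41900 = -216*(-1)*1 - 41900 = 216*1 - 41900 = 216 - 41900 = -41684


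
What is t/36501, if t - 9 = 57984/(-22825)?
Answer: 49147/277711775 ≈ 0.00017697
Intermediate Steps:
t = 147441/22825 (t = 9 + 57984/(-22825) = 9 + 57984*(-1/22825) = 9 - 57984/22825 = 147441/22825 ≈ 6.4596)
t/36501 = (147441/22825)/36501 = (147441/22825)*(1/36501) = 49147/277711775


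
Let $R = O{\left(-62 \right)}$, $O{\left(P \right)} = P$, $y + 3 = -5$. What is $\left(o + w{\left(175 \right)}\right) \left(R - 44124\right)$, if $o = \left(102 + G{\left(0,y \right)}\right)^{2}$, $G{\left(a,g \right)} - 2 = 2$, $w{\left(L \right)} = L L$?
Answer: $-1849670146$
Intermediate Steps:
$y = -8$ ($y = -3 - 5 = -8$)
$w{\left(L \right)} = L^{2}$
$G{\left(a,g \right)} = 4$ ($G{\left(a,g \right)} = 2 + 2 = 4$)
$R = -62$
$o = 11236$ ($o = \left(102 + 4\right)^{2} = 106^{2} = 11236$)
$\left(o + w{\left(175 \right)}\right) \left(R - 44124\right) = \left(11236 + 175^{2}\right) \left(-62 - 44124\right) = \left(11236 + 30625\right) \left(-44186\right) = 41861 \left(-44186\right) = -1849670146$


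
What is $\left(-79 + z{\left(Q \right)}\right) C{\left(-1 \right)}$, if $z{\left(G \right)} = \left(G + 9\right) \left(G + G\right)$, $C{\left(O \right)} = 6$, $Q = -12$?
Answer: $-42$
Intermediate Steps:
$z{\left(G \right)} = 2 G \left(9 + G\right)$ ($z{\left(G \right)} = \left(9 + G\right) 2 G = 2 G \left(9 + G\right)$)
$\left(-79 + z{\left(Q \right)}\right) C{\left(-1 \right)} = \left(-79 + 2 \left(-12\right) \left(9 - 12\right)\right) 6 = \left(-79 + 2 \left(-12\right) \left(-3\right)\right) 6 = \left(-79 + 72\right) 6 = \left(-7\right) 6 = -42$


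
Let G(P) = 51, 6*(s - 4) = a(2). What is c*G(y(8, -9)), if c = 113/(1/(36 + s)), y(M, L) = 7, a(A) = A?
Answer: 232441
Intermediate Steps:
s = 13/3 (s = 4 + (⅙)*2 = 4 + ⅓ = 13/3 ≈ 4.3333)
c = 13673/3 (c = 113/(1/(36 + 13/3)) = 113/(1/(121/3)) = 113/(3/121) = 113*(121/3) = 13673/3 ≈ 4557.7)
c*G(y(8, -9)) = (13673/3)*51 = 232441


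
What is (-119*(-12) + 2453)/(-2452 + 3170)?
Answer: 3881/718 ≈ 5.4053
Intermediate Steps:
(-119*(-12) + 2453)/(-2452 + 3170) = (1428 + 2453)/718 = 3881*(1/718) = 3881/718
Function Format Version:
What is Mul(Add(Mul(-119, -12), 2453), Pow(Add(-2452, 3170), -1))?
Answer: Rational(3881, 718) ≈ 5.4053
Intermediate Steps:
Mul(Add(Mul(-119, -12), 2453), Pow(Add(-2452, 3170), -1)) = Mul(Add(1428, 2453), Pow(718, -1)) = Mul(3881, Rational(1, 718)) = Rational(3881, 718)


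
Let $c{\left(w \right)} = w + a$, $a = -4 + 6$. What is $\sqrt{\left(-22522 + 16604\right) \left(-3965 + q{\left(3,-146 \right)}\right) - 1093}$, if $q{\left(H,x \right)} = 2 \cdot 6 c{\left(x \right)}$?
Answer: $\sqrt{33690081} \approx 5804.3$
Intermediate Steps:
$a = 2$
$c{\left(w \right)} = 2 + w$ ($c{\left(w \right)} = w + 2 = 2 + w$)
$q{\left(H,x \right)} = 24 + 12 x$ ($q{\left(H,x \right)} = 2 \cdot 6 \left(2 + x\right) = 12 \left(2 + x\right) = 24 + 12 x$)
$\sqrt{\left(-22522 + 16604\right) \left(-3965 + q{\left(3,-146 \right)}\right) - 1093} = \sqrt{\left(-22522 + 16604\right) \left(-3965 + \left(24 + 12 \left(-146\right)\right)\right) - 1093} = \sqrt{- 5918 \left(-3965 + \left(24 - 1752\right)\right) - 1093} = \sqrt{- 5918 \left(-3965 - 1728\right) - 1093} = \sqrt{\left(-5918\right) \left(-5693\right) - 1093} = \sqrt{33691174 - 1093} = \sqrt{33690081}$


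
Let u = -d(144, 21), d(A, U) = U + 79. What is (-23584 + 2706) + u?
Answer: -20978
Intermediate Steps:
d(A, U) = 79 + U
u = -100 (u = -(79 + 21) = -1*100 = -100)
(-23584 + 2706) + u = (-23584 + 2706) - 100 = -20878 - 100 = -20978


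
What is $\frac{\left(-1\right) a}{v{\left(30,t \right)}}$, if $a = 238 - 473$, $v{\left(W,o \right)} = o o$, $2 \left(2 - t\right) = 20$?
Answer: $\frac{235}{64} \approx 3.6719$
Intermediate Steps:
$t = -8$ ($t = 2 - 10 = -8$)
$v{\left(W,o \right)} = o^{2}$
$a = -235$ ($a = 238 - 473 = -235$)
$\frac{\left(-1\right) a}{v{\left(30,t \right)}} = \frac{\left(-1\right) \left(-235\right)}{\left(-8\right)^{2}} = \frac{235}{64}$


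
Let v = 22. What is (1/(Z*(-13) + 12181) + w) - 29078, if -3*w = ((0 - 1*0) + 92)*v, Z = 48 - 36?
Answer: -1073327447/36075 ≈ -29753.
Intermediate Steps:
Z = 12
w = -2024/3 (w = -((0 - 1*0) + 92)*22/3 = -((0 + 0) + 92)*22/3 = -(0 + 92)*22/3 = -92*22/3 = -⅓*2024 = -2024/3 ≈ -674.67)
(1/(Z*(-13) + 12181) + w) - 29078 = (1/(12*(-13) + 12181) - 2024/3) - 29078 = (1/(-156 + 12181) - 2024/3) - 29078 = (1/12025 - 2024/3) - 29078 = -24338597/36075 - 29078 = -1073327447/36075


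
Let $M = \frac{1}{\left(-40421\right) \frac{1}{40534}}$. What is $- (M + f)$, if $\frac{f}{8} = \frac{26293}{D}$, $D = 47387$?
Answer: $- \frac{6581530166}{1915429927} \approx -3.4361$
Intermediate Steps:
$f = \frac{210344}{47387}$ ($f = 8 \cdot \frac{26293}{47387} = \frac{210344}{47387} \approx 4.4389$)
$M = - \frac{40534}{40421}$ ($M = \frac{1}{\left(-40421\right) \frac{1}{40534}} = \frac{1}{- \frac{40421}{40534}} = - \frac{40534}{40421} \approx -1.0028$)
$- (M + f) = - (- \frac{40534}{40421} + \frac{210344}{47387}) = \left(-1\right) \frac{6581530166}{1915429927} = - \frac{6581530166}{1915429927}$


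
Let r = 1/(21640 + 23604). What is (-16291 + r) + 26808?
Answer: 475831149/45244 ≈ 10517.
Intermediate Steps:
r = 1/45244 ≈ 2.2102e-5
(-16291 + r) + 26808 = (-16291 + 1/45244) + 26808 = -737070003/45244 + 26808 = 475831149/45244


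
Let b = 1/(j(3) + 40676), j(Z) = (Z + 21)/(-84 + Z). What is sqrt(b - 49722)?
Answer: I*sqrt(14992921814881101)/549122 ≈ 222.98*I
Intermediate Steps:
j(Z) = (21 + Z)/(-84 + Z)
b = 27/1098244 (b = 1/((21 + 3)/(-84 + 3) + 40676) = 1/(24/(-81) + 40676) = 1/(-1/81*24 + 40676) = 1/(-8/27 + 40676) = 1/(1098244/27) = 27/1098244 ≈ 2.4585e-5)
sqrt(b - 49722) = sqrt(27/1098244 - 49722) = sqrt(-54606888141/1098244) = I*sqrt(14992921814881101)/549122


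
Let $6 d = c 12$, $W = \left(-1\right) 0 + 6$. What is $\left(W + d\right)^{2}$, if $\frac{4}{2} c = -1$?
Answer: $25$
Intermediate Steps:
$c = - \frac{1}{2}$ ($c = \frac{1}{2} \left(-1\right) = - \frac{1}{2} \approx -0.5$)
$W = 6$ ($W = 0 + 6 = 6$)
$d = -1$ ($d = \frac{\left(- \frac{1}{2}\right) 12}{6} = \frac{1}{6} \left(-6\right) = -1$)
$\left(W + d\right)^{2} = \left(6 - 1\right)^{2} = 5^{2} = 25$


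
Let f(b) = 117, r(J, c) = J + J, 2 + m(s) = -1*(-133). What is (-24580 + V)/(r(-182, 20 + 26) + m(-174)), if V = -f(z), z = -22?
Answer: 24697/233 ≈ 106.00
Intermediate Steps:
m(s) = 131 (m(s) = -2 - 1*(-133) = -2 + 133 = 131)
r(J, c) = 2*J
V = -117 (V = -1*117 = -117)
(-24580 + V)/(r(-182, 20 + 26) + m(-174)) = (-24580 - 117)/(2*(-182) + 131) = -24697/(-364 + 131) = -24697/(-233) = -24697*(-1/233) = 24697/233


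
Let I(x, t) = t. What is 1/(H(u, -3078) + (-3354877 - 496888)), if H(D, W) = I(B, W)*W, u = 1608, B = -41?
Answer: 1/5622319 ≈ 1.7786e-7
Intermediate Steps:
H(D, W) = W**2 (H(D, W) = W*W = W**2)
1/(H(u, -3078) + (-3354877 - 496888)) = 1/((-3078)**2 + (-3354877 - 496888)) = 1/(9474084 - 3851765) = 1/5622319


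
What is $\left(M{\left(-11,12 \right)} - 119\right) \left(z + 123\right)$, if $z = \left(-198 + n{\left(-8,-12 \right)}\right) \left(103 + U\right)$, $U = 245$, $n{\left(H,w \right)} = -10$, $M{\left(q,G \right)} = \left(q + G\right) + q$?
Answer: $9321669$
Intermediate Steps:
$M{\left(q,G \right)} = G + 2 q$ ($M{\left(q,G \right)} = \left(G + q\right) + q = G + 2 q$)
$z = -72384$ ($z = \left(-198 - 10\right) \left(103 + 245\right) = \left(-208\right) 348 = -72384$)
$\left(M{\left(-11,12 \right)} - 119\right) \left(z + 123\right) = \left(\left(12 + 2 \left(-11\right)\right) - 119\right) \left(-72384 + 123\right) = \left(\left(12 - 22\right) - 119\right) \left(-72261\right) = \left(-10 - 119\right) \left(-72261\right) = \left(-129\right) \left(-72261\right) = 9321669$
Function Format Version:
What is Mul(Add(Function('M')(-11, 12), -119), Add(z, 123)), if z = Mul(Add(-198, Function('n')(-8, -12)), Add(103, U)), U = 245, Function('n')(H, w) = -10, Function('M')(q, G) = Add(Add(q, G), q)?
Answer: 9321669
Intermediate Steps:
Function('M')(q, G) = Add(G, Mul(2, q)) (Function('M')(q, G) = Add(Add(G, q), q) = Add(G, Mul(2, q)))
z = -72384 (z = Mul(Add(-198, -10), Add(103, 245)) = Mul(-208, 348) = -72384)
Mul(Add(Function('M')(-11, 12), -119), Add(z, 123)) = Mul(Add(Add(12, Mul(2, -11)), -119), Add(-72384, 123)) = Mul(Add(Add(12, -22), -119), -72261) = Mul(Add(-10, -119), -72261) = Mul(-129, -72261) = 9321669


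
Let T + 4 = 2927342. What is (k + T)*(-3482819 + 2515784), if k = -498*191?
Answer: -2738855867700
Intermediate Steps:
T = 2927338 (T = -4 + 2927342 = 2927338)
k = -95118
(k + T)*(-3482819 + 2515784) = (-95118 + 2927338)*(-3482819 + 2515784) = 2832220*(-967035) = -2738855867700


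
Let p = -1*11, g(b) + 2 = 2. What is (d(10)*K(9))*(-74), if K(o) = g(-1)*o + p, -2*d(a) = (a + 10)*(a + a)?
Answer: -162800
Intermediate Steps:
g(b) = 0 (g(b) = -2 + 2 = 0)
d(a) = -a*(10 + a) (d(a) = -(a + 10)*(a + a)/2 = -(10 + a)*2*a/2 = -a*(10 + a))
p = -11
K(o) = -11 (K(o) = 0*o - 11 = 0 - 11 = -11)
(d(10)*K(9))*(-74) = (-1*10*(10 + 10)*(-11))*(-74) = (-1*10*20*(-11))*(-74) = -200*(-11)*(-74) = 2200*(-74) = -162800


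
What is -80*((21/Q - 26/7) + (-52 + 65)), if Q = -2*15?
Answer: -4808/7 ≈ -686.86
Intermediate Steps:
Q = -30
-80*((21/Q - 26/7) + (-52 + 65)) = -80*((21/(-30) - 26/7) + (-52 + 65)) = -80*((21*(-1/30) - 26*⅐) + 13) = -80*((-7/10 - 26/7) + 13) = -80*(-309/70 + 13) = -80*601/70 = -4808/7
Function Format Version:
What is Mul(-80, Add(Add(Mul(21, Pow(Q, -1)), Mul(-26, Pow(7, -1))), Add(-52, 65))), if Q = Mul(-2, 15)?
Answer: Rational(-4808, 7) ≈ -686.86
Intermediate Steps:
Q = -30
Mul(-80, Add(Add(Mul(21, Pow(Q, -1)), Mul(-26, Pow(7, -1))), Add(-52, 65))) = Mul(-80, Add(Add(Mul(21, Pow(-30, -1)), Mul(-26, Pow(7, -1))), Add(-52, 65))) = Mul(-80, Add(Add(Mul(21, Rational(-1, 30)), Mul(-26, Rational(1, 7))), 13)) = Mul(-80, Add(Add(Rational(-7, 10), Rational(-26, 7)), 13)) = Mul(-80, Add(Rational(-309, 70), 13)) = Mul(-80, Rational(601, 70)) = Rational(-4808, 7)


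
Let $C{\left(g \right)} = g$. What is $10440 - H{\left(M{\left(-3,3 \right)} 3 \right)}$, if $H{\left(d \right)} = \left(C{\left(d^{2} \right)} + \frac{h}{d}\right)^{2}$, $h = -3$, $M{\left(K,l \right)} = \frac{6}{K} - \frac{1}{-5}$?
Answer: $\frac{483822404}{50625} \approx 9557.0$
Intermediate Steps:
$M{\left(K,l \right)} = \frac{1}{5} + \frac{6}{K}$ ($M{\left(K,l \right)} = \frac{6}{K} - - \frac{1}{5} = \frac{6}{K} + \frac{1}{5} = \frac{1}{5} + \frac{6}{K}$)
$H{\left(d \right)} = \left(d^{2} - \frac{3}{d}\right)^{2}$
$10440 - H{\left(M{\left(-3,3 \right)} 3 \right)} = 10440 - \frac{\left(-3 + \left(\frac{30 - 3}{5 \left(-3\right)} 3\right)^{3}\right)^{2}}{\frac{1}{25} \left(30 - 3\right)^{2}} = 10440 - \frac{\left(-3 + \left(\frac{1}{5} \left(- \frac{1}{3}\right) 27 \cdot 3\right)^{3}\right)^{2}}{\frac{729}{25}} = 10440 - \frac{\left(-3 + \left(\left(- \frac{9}{5}\right) 3\right)^{3}\right)^{2}}{\frac{729}{25}} = 10440 - \frac{\left(-3 + \left(- \frac{27}{5}\right)^{3}\right)^{2}}{\frac{729}{25}} = 10440 - \frac{25 \left(-3 - \frac{19683}{125}\right)^{2}}{729} = 10440 - \frac{25 \left(- \frac{20058}{125}\right)^{2}}{729} = 10440 - \frac{25}{729} \cdot \frac{402323364}{15625} = 10440 - \frac{44702596}{50625} = \frac{483822404}{50625}$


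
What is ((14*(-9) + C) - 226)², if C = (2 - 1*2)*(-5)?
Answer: 123904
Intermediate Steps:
C = 0 (C = (2 - 2)*(-5) = 0*(-5) = 0)
((14*(-9) + C) - 226)² = ((14*(-9) + 0) - 226)² = ((-126 + 0) - 226)² = (-126 - 226)² = (-352)² = 123904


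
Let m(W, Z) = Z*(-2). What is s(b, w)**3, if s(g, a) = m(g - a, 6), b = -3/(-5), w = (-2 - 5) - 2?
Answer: -1728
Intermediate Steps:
m(W, Z) = -2*Z
w = -9 (w = -7 - 2 = -9)
b = 3/5 (b = -3*(-1/5) = 3/5 ≈ 0.60000)
s(g, a) = -12 (s(g, a) = -2*6 = -12)
s(b, w)**3 = (-12)**3 = -1728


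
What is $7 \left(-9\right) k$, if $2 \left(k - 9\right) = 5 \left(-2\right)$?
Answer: $-252$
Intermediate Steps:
$k = 4$ ($k = 9 + \frac{5 \left(-2\right)}{2} = 9 + \frac{1}{2} \left(-10\right) = 9 - 5 = 4$)
$7 \left(-9\right) k = 7 \left(-9\right) 4 = \left(-63\right) 4 = -252$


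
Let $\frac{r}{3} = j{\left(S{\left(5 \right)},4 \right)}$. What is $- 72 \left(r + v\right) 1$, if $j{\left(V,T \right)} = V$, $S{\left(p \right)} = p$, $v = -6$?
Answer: $-648$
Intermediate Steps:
$r = 15$ ($r = 3 \cdot 5 = 15$)
$- 72 \left(r + v\right) 1 = - 72 \left(15 - 6\right) 1 = - 72 \cdot 9 \cdot 1 = \left(-72\right) 9 = -648$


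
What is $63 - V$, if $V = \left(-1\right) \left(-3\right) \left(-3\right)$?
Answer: $72$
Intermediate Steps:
$V = -9$ ($V = 3 \left(-3\right) = -9$)
$63 - V = 63 - -9 = 63 + 9 = 72$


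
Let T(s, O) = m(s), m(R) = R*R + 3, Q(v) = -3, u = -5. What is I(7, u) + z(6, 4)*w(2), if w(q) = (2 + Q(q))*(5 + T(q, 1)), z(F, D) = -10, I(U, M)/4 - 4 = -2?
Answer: 128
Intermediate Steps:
m(R) = 3 + R² (m(R) = R² + 3 = 3 + R²)
T(s, O) = 3 + s²
I(U, M) = 8 (I(U, M) = 16 + 4*(-2) = 16 - 8 = 8)
w(q) = -8 - q² (w(q) = (2 - 3)*(5 + (3 + q²)) = -(8 + q²) = -8 - q²)
I(7, u) + z(6, 4)*w(2) = 8 - 10*(-8 - 1*2²) = 8 - 10*(-8 - 1*4) = 8 - 10*(-8 - 4) = 8 - 10*(-12) = 8 + 120 = 128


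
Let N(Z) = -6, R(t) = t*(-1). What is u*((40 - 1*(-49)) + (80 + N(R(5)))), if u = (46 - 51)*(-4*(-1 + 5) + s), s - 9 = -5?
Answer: 9780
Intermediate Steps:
s = 4 (s = 9 - 5 = 4)
R(t) = -t
u = 60 (u = (46 - 51)*(-4*(-1 + 5) + 4) = -5*(-4*4 + 4) = -5*(-16 + 4) = -5*(-12) = 60)
u*((40 - 1*(-49)) + (80 + N(R(5)))) = 60*((40 - 1*(-49)) + (80 - 6)) = 60*((40 + 49) + 74) = 60*(89 + 74) = 60*163 = 9780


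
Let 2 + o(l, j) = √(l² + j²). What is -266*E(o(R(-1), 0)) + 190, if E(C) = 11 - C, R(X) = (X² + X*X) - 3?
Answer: -3002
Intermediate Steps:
R(X) = -3 + 2*X² (R(X) = (X² + X²) - 3 = 2*X² - 3 = -3 + 2*X²)
o(l, j) = -2 + √(j² + l²) (o(l, j) = -2 + √(l² + j²) = -2 + √(j² + l²))
-266*E(o(R(-1), 0)) + 190 = -266*(11 - (-2 + √(0² + (-3 + 2*(-1)²)²))) + 190 = -266*(11 - (-2 + √(0 + (-3 + 2*1)²))) + 190 = -266*(11 - (-2 + √(0 + (-3 + 2)²))) + 190 = -266*(11 - (-2 + √(0 + (-1)²))) + 190 = -266*(11 - (-2 + √(0 + 1))) + 190 = -266*(11 - (-2 + √1)) + 190 = -266*(11 - (-2 + 1)) + 190 = -266*(11 - 1*(-1)) + 190 = -266*(11 + 1) + 190 = -266*12 + 190 = -3192 + 190 = -3002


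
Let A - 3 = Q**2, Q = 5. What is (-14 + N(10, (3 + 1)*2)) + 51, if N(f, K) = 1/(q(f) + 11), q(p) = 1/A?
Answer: 11461/309 ≈ 37.091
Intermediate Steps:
A = 28 (A = 3 + 5**2 = 3 + 25 = 28)
q(p) = 1/28
N(f, K) = 28/309 (N(f, K) = 1/(1/28 + 11) = 1/(309/28) = 28/309)
(-14 + N(10, (3 + 1)*2)) + 51 = (-14 + 28/309) + 51 = -4298/309 + 51 = 11461/309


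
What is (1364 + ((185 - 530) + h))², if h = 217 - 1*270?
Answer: 933156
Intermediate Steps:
h = -53 (h = 217 - 270 = -53)
(1364 + ((185 - 530) + h))² = (1364 + ((185 - 530) - 53))² = (1364 + (-345 - 53))² = (1364 - 398)² = 966² = 933156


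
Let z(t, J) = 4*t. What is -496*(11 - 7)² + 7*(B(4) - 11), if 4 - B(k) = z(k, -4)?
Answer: -8097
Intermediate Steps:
B(k) = 4 - 4*k
-496*(11 - 7)² + 7*(B(4) - 11) = -496*(11 - 7)² + 7*((4 - 4*4) - 11) = -496*4² + 7*((4 - 16) - 11) = -496*16 + 7*(-12 - 11) = -7936 + 7*(-23) = -7936 - 161 = -8097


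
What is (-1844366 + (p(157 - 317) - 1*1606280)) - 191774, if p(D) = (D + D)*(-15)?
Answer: -3637620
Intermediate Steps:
p(D) = -30*D (p(D) = (2*D)*(-15) = -30*D)
(-1844366 + (p(157 - 317) - 1*1606280)) - 191774 = (-1844366 + (-30*(157 - 317) - 1*1606280)) - 191774 = (-1844366 + (-30*(-160) - 1606280)) - 191774 = (-1844366 + (4800 - 1606280)) - 191774 = (-1844366 - 1601480) - 191774 = -3445846 - 191774 = -3637620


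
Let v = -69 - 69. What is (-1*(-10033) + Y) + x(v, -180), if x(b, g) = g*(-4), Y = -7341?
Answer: 3412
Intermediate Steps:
v = -138
x(b, g) = -4*g
(-1*(-10033) + Y) + x(v, -180) = (-1*(-10033) - 7341) - 4*(-180) = (10033 - 7341) + 720 = 2692 + 720 = 3412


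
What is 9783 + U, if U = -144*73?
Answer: -729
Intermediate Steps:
U = -10512
9783 + U = 9783 - 10512 = -729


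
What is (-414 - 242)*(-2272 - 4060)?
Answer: 4153792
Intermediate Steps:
(-414 - 242)*(-2272 - 4060) = -656*(-6332) = 4153792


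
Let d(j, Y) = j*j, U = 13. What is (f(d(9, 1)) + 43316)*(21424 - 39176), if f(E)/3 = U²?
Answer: -777945896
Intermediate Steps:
d(j, Y) = j²
f(E) = 507 (f(E) = 3*13² = 3*169 = 507)
(f(d(9, 1)) + 43316)*(21424 - 39176) = (507 + 43316)*(21424 - 39176) = 43823*(-17752) = -777945896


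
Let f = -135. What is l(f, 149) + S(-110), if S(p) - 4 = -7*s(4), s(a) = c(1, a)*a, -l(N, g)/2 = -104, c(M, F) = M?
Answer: 184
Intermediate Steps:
l(N, g) = 208 (l(N, g) = -2*(-104) = 208)
s(a) = a (s(a) = 1*a = a)
S(p) = -24 (S(p) = 4 - 7*4 = 4 - 28 = -24)
l(f, 149) + S(-110) = 208 - 24 = 184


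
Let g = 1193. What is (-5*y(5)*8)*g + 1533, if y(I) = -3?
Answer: 144693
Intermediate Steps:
(-5*y(5)*8)*g + 1533 = (-5*(-3)*8)*1193 + 1533 = (15*8)*1193 + 1533 = 120*1193 + 1533 = 143160 + 1533 = 144693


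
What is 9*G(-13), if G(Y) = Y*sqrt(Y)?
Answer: -117*I*sqrt(13) ≈ -421.85*I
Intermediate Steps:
G(Y) = Y**(3/2)
9*G(-13) = 9*(-13)**(3/2) = 9*(-13*I*sqrt(13)) = -117*I*sqrt(13)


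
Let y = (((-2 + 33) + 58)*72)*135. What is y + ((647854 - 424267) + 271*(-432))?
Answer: 971595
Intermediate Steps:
y = 865080 (y = ((31 + 58)*72)*135 = (89*72)*135 = 6408*135 = 865080)
y + ((647854 - 424267) + 271*(-432)) = 865080 + ((647854 - 424267) + 271*(-432)) = 865080 + (223587 - 117072) = 865080 + 106515 = 971595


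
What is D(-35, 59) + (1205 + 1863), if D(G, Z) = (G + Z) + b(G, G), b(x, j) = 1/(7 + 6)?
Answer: 40197/13 ≈ 3092.1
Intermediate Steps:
b(x, j) = 1/13
D(G, Z) = 1/13 + G + Z (D(G, Z) = (G + Z) + 1/13 = 1/13 + G + Z)
D(-35, 59) + (1205 + 1863) = (1/13 - 35 + 59) + (1205 + 1863) = 313/13 + 3068 = 40197/13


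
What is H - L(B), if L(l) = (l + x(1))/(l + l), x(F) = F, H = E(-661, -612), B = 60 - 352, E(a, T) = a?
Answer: -386315/584 ≈ -661.50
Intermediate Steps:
B = -292
H = -661
L(l) = (1 + l)/(2*l) (L(l) = (l + 1)/(l + l) = (1 + l)/((2*l)) = (1 + l)*(1/(2*l)) = (1 + l)/(2*l))
H - L(B) = -661 - (1 - 292)/(2*(-292)) = -661 - (-1)*(-291)/(2*292) = -661 - 1*291/584 = -661 - 291/584 = -386315/584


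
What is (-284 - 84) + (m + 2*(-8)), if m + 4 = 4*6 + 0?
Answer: -364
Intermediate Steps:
m = 20 (m = -4 + (4*6 + 0) = -4 + (24 + 0) = -4 + 24 = 20)
(-284 - 84) + (m + 2*(-8)) = (-284 - 84) + (20 + 2*(-8)) = -368 + (20 - 16) = -368 + 4 = -364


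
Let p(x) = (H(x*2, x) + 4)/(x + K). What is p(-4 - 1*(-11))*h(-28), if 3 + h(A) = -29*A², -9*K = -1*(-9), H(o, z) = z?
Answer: -250129/6 ≈ -41688.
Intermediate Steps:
K = -1 (K = -(-1)*(-9)/9 = -⅑*9 = -1)
p(x) = (4 + x)/(-1 + x) (p(x) = (x + 4)/(x - 1) = (4 + x)/(-1 + x))
h(A) = -3 - 29*A²
p(-4 - 1*(-11))*h(-28) = ((4 + (-4 - 1*(-11)))/(-1 + (-4 - 1*(-11))))*(-3 - 29*(-28)²) = ((4 + (-4 + 11))/(-1 + (-4 + 11)))*(-3 - 29*784) = ((4 + 7)/(-1 + 7))*(-3 - 22736) = (11/6)*(-22739) = -250129/6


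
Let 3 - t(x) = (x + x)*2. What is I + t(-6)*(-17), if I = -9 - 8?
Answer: -476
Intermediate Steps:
t(x) = 3 - 4*x (t(x) = 3 - (x + x)*2 = 3 - 2*x*2 = 3 - 4*x)
I = -17
I + t(-6)*(-17) = -17 + (3 - 4*(-6))*(-17) = -17 + (3 + 24)*(-17) = -17 + 27*(-17) = -17 - 459 = -476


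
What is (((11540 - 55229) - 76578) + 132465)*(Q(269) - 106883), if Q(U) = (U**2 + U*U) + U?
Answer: 464841384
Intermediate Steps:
Q(U) = U + 2*U**2 (Q(U) = (U**2 + U**2) + U = 2*U**2 + U = U + 2*U**2)
(((11540 - 55229) - 76578) + 132465)*(Q(269) - 106883) = (((11540 - 55229) - 76578) + 132465)*(269*(1 + 2*269) - 106883) = ((-43689 - 76578) + 132465)*(269*(1 + 538) - 106883) = (-120267 + 132465)*(269*539 - 106883) = 12198*(144991 - 106883) = 12198*38108 = 464841384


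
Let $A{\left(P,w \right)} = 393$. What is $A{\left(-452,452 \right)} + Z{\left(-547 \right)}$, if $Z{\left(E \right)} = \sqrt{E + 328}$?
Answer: $393 + i \sqrt{219} \approx 393.0 + 14.799 i$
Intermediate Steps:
$Z{\left(E \right)} = \sqrt{328 + E}$
$A{\left(-452,452 \right)} + Z{\left(-547 \right)} = 393 + \sqrt{328 - 547} = 393 + \sqrt{-219} = 393 + i \sqrt{219}$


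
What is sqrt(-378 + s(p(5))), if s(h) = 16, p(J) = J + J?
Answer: I*sqrt(362) ≈ 19.026*I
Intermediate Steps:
p(J) = 2*J
sqrt(-378 + s(p(5))) = sqrt(-378 + 16) = sqrt(-362) = I*sqrt(362)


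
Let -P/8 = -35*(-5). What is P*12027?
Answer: -16837800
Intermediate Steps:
P = -1400 (P = -(-280)*(-5) = -8*175 = -1400)
P*12027 = -1400*12027 = -16837800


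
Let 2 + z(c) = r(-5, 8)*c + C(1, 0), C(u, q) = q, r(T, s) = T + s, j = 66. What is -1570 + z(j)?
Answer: -1374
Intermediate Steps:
z(c) = -2 + 3*c (z(c) = -2 + ((-5 + 8)*c + 0) = -2 + (3*c + 0) = -2 + 3*c)
-1570 + z(j) = -1570 + (-2 + 3*66) = -1570 + (-2 + 198) = -1570 + 196 = -1374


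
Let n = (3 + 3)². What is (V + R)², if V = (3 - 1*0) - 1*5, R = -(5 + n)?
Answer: 1849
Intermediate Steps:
n = 36 (n = 6² = 36)
R = -41 (R = -(5 + 36) = -1*41 = -41)
V = -2 (V = (3 + 0) - 5 = 3 - 5 = -2)
(V + R)² = (-2 - 41)² = (-43)² = 1849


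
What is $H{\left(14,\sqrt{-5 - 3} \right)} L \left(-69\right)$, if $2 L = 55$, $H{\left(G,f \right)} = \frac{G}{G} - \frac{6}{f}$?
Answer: $- \frac{3795}{2} - \frac{11385 i \sqrt{2}}{4} \approx -1897.5 - 4025.2 i$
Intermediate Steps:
$H{\left(G,f \right)} = 1 - \frac{6}{f}$
$L = \frac{55}{2}$ ($L = \frac{1}{2} \cdot 55 = \frac{55}{2} \approx 27.5$)
$H{\left(14,\sqrt{-5 - 3} \right)} L \left(-69\right) = \frac{-6 + \sqrt{-5 - 3}}{\sqrt{-5 - 3}} \cdot \frac{55}{2} \left(-69\right) = \frac{-6 + \sqrt{-8}}{\sqrt{-8}} \cdot \frac{55}{2} \left(-69\right) = \frac{-6 + 2 i \sqrt{2}}{2 i \sqrt{2}} \cdot \frac{55}{2} \left(-69\right) = - \frac{i \sqrt{2}}{4} \left(-6 + 2 i \sqrt{2}\right) \frac{55}{2} \left(-69\right) = - \frac{i \sqrt{2} \left(-6 + 2 i \sqrt{2}\right)}{4} \cdot \frac{55}{2} \left(-69\right) = - \frac{55 i \sqrt{2} \left(-6 + 2 i \sqrt{2}\right)}{8} \left(-69\right) = \frac{3795 i \sqrt{2} \left(-6 + 2 i \sqrt{2}\right)}{8}$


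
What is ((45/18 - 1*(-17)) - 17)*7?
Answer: 35/2 ≈ 17.500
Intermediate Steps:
((45/18 - 1*(-17)) - 17)*7 = ((45*(1/18) + 17) - 17)*7 = ((5/2 + 17) - 17)*7 = (39/2 - 17)*7 = (5/2)*7 = 35/2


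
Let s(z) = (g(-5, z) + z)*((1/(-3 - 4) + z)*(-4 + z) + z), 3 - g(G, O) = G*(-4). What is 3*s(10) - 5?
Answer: -1457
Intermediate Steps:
g(G, O) = 3 + 4*G (g(G, O) = 3 - G*(-4) = 3 - (-4)*G = 3 + 4*G)
s(z) = (-17 + z)*(z + (-4 + z)*(-1/7 + z)) (s(z) = ((3 + 4*(-5)) + z)*((1/(-3 - 4) + z)*(-4 + z) + z) = ((3 - 20) + z)*((1/(-7) + z)*(-4 + z) + z) = (-17 + z)*((-1/7 + z)*(-4 + z) + z) = (-17 + z)*((-4 + z)*(-1/7 + z) + z) = (-17 + z)*(z + (-4 + z)*(-1/7 + z)))
3*s(10) - 5 = 3*(-68/7 + 10**3 + 54*10 - 141/7*10**2) - 5 = 3*(-68/7 + 1000 + 540 - 141/7*100) - 5 = 3*(-68/7 + 1000 + 540 - 14100/7) - 5 = 3*(-484) - 5 = -1452 - 5 = -1457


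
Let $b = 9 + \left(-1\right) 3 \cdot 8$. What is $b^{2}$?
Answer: $225$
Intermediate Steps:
$b = -15$ ($b = 9 - 24 = -15$)
$b^{2} = \left(-15\right)^{2} = 225$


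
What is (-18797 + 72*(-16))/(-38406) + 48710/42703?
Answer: 2722638407/1640051418 ≈ 1.6601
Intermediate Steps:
(-18797 + 72*(-16))/(-38406) + 48710/42703 = (-18797 - 1152)*(-1/38406) + 48710*(1/42703) = -19949*(-1/38406) + 48710/42703 = 19949/38406 + 48710/42703 = 2722638407/1640051418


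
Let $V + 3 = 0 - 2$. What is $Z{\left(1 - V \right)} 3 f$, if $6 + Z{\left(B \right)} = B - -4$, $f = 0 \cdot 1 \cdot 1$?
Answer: $0$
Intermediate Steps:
$V = -5$ ($V = -3 + \left(0 - 2\right) = -3 - 2 = -5$)
$f = 0$ ($f = 0 \cdot 1 = 0$)
$Z{\left(B \right)} = -2 + B$ ($Z{\left(B \right)} = -6 + \left(B - -4\right) = -6 + \left(B + 4\right) = -6 + \left(4 + B\right) = -2 + B$)
$Z{\left(1 - V \right)} 3 f = \left(-2 + \left(1 - -5\right)\right) 3 \cdot 0 = \left(-2 + \left(1 + 5\right)\right) 3 \cdot 0 = \left(-2 + 6\right) 3 \cdot 0 = 4 \cdot 3 \cdot 0 = 12 \cdot 0 = 0$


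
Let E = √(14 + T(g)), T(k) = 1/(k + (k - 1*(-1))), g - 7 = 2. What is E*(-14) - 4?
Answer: -4 - 14*√5073/19 ≈ -56.482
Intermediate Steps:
g = 9 (g = 7 + 2 = 9)
T(k) = 1/(1 + 2*k) (T(k) = 1/(k + (k + 1)) = 1/(k + (1 + k)) = 1/(1 + 2*k))
E = √5073/19 (E = √(14 + 1/(1 + 2*9)) = √(14 + 1/(1 + 18)) = √(14 + 1/19) = √(267/19) = √5073/19 ≈ 3.7487)
E*(-14) - 4 = (√5073/19)*(-14) - 4 = -14*√5073/19 - 4 = -4 - 14*√5073/19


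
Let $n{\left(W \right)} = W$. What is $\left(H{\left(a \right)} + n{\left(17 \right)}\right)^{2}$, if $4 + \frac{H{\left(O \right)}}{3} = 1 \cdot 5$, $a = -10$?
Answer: $400$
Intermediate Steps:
$H{\left(O \right)} = 3$ ($H{\left(O \right)} = -12 + 3 \cdot 1 \cdot 5 = -12 + 3 \cdot 5 = -12 + 15 = 3$)
$\left(H{\left(a \right)} + n{\left(17 \right)}\right)^{2} = \left(3 + 17\right)^{2} = 20^{2} = 400$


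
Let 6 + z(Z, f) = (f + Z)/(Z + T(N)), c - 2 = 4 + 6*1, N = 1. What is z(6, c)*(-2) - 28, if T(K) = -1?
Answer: -116/5 ≈ -23.200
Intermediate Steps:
c = 12 (c = 2 + (4 + 6*1) = 2 + (4 + 6) = 2 + 10 = 12)
z(Z, f) = -6 + (Z + f)/(-1 + Z) (z(Z, f) = -6 + (f + Z)/(Z - 1) = -6 + (Z + f)/(-1 + Z))
z(6, c)*(-2) - 28 = ((6 + 12 - 5*6)/(-1 + 6))*(-2) - 28 = ((6 + 12 - 30)/5)*(-2) - 28 = ((⅕)*(-12))*(-2) - 28 = -12/5*(-2) - 28 = 24/5 - 28 = -116/5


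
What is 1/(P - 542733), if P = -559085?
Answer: -1/1101818 ≈ -9.0759e-7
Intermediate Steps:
1/(P - 542733) = 1/(-559085 - 542733) = 1/(-1101818) = -1/1101818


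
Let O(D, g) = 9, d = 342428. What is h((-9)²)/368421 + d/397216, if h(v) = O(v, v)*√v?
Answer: 10515820057/12195226328 ≈ 0.86229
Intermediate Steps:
h(v) = 9*√v
h((-9)²)/368421 + d/397216 = (9*√((-9)²))/368421 + 342428/397216 = (9*√81)*(1/368421) + 342428*(1/397216) = (9*9)*(1/368421) + 85607/99304 = 81*(1/368421) + 85607/99304 = 27/122807 + 85607/99304 = 10515820057/12195226328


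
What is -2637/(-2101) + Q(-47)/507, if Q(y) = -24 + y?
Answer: 1187788/1065207 ≈ 1.1151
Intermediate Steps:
-2637/(-2101) + Q(-47)/507 = -2637/(-2101) + (-24 - 47)/507 = -2637*(-1/2101) - 71*1/507 = 2637/2101 - 71/507 = 1187788/1065207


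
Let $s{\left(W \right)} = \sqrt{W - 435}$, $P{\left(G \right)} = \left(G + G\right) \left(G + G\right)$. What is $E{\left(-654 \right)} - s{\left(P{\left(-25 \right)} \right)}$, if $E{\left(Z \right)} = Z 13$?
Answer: $-8502 - \sqrt{2065} \approx -8547.4$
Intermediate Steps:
$P{\left(G \right)} = 4 G^{2}$ ($P{\left(G \right)} = 2 G 2 G = 4 G^{2}$)
$E{\left(Z \right)} = 13 Z$
$s{\left(W \right)} = \sqrt{-435 + W}$
$E{\left(-654 \right)} - s{\left(P{\left(-25 \right)} \right)} = 13 \left(-654\right) - \sqrt{-435 + 4 \left(-25\right)^{2}} = -8502 - \sqrt{-435 + 4 \cdot 625} = -8502 - \sqrt{-435 + 2500} = -8502 - \sqrt{2065}$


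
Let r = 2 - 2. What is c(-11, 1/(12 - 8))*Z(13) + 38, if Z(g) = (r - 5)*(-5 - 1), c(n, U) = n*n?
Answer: 3668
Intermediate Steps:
r = 0
c(n, U) = n²
Z(g) = 30 (Z(g) = (0 - 5)*(-5 - 1) = -5*(-6) = 30)
c(-11, 1/(12 - 8))*Z(13) + 38 = (-11)²*30 + 38 = 121*30 + 38 = 3630 + 38 = 3668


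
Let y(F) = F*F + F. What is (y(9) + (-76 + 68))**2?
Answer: 6724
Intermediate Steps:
y(F) = F + F**2 (y(F) = F**2 + F = F + F**2)
(y(9) + (-76 + 68))**2 = (9*(1 + 9) + (-76 + 68))**2 = (9*10 - 8)**2 = (90 - 8)**2 = 82**2 = 6724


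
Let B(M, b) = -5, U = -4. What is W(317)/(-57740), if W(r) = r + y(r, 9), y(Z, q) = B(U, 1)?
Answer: -78/14435 ≈ -0.0054035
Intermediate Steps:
y(Z, q) = -5
W(r) = -5 + r (W(r) = r - 5 = -5 + r)
W(317)/(-57740) = (-5 + 317)/(-57740) = 312*(-1/57740) = -78/14435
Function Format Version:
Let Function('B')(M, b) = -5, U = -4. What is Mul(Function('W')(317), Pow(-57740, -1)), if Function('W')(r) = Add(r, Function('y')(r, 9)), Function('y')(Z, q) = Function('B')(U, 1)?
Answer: Rational(-78, 14435) ≈ -0.0054035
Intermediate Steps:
Function('y')(Z, q) = -5
Function('W')(r) = Add(-5, r) (Function('W')(r) = Add(r, -5) = Add(-5, r))
Mul(Function('W')(317), Pow(-57740, -1)) = Mul(Add(-5, 317), Pow(-57740, -1)) = Mul(312, Rational(-1, 57740)) = Rational(-78, 14435)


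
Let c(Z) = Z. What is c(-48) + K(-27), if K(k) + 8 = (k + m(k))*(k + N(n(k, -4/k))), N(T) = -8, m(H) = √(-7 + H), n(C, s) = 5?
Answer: 889 - 35*I*√34 ≈ 889.0 - 204.08*I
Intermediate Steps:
K(k) = -8 + (-8 + k)*(k + √(-7 + k)) (K(k) = -8 + (k + √(-7 + k))*(k - 8) = -8 + (k + √(-7 + k))*(-8 + k) = -8 + (-8 + k)*(k + √(-7 + k)))
c(-48) + K(-27) = -48 + (-8 + (-27)² - 8*(-27) - 8*√(-7 - 27) - 27*√(-7 - 27)) = -48 + (-8 + 729 + 216 - 8*I*√34 - 27*I*√34) = -48 + (937 - 35*I*√34) = 889 - 35*I*√34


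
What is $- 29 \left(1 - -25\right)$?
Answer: $-754$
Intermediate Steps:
$- 29 \left(1 - -25\right) = - 29 \left(1 + \left(18 + 7\right)\right) = - 29 \left(1 + 25\right) = \left(-29\right) 26 = -754$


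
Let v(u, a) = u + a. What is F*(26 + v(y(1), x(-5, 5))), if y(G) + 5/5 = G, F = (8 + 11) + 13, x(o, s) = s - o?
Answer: 1152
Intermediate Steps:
F = 32 (F = 19 + 13 = 32)
y(G) = -1 + G
v(u, a) = a + u
F*(26 + v(y(1), x(-5, 5))) = 32*(26 + ((5 - 1*(-5)) + (-1 + 1))) = 32*(26 + ((5 + 5) + 0)) = 32*(26 + (10 + 0)) = 32*(26 + 10) = 32*36 = 1152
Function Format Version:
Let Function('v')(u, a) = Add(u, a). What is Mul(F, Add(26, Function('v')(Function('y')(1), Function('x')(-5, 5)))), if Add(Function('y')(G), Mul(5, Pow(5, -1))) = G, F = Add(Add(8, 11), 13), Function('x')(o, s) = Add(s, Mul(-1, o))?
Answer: 1152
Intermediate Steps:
F = 32 (F = Add(19, 13) = 32)
Function('y')(G) = Add(-1, G)
Function('v')(u, a) = Add(a, u)
Mul(F, Add(26, Function('v')(Function('y')(1), Function('x')(-5, 5)))) = Mul(32, Add(26, Add(Add(5, Mul(-1, -5)), Add(-1, 1)))) = Mul(32, Add(26, Add(Add(5, 5), 0))) = Mul(32, Add(26, Add(10, 0))) = Mul(32, Add(26, 10)) = Mul(32, 36) = 1152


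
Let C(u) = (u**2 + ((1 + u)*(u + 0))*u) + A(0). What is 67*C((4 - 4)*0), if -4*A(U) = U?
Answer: 0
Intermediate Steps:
A(U) = -U/4
C(u) = u**2 + u**2*(1 + u) (C(u) = (u**2 + ((1 + u)*(u + 0))*u) - 1/4*0 = (u**2 + ((1 + u)*u)*u) + 0 = (u**2 + (u*(1 + u))*u) + 0 = (u**2 + u**2*(1 + u)) + 0 = u**2 + u**2*(1 + u))
67*C((4 - 4)*0) = 67*(((4 - 4)*0)**2*(2 + (4 - 4)*0)) = 67*((0*0)**2*(2 + 0*0)) = 67*(0**2*(2 + 0)) = 67*(0*2) = 67*0 = 0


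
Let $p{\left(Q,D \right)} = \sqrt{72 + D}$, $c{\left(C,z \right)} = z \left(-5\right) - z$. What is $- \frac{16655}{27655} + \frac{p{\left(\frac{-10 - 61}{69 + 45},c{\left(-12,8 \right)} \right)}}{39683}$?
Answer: $- \frac{3331}{5531} + \frac{2 \sqrt{6}}{39683} \approx -0.60212$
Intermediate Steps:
$c{\left(C,z \right)} = - 6 z$ ($c{\left(C,z \right)} = - 5 z - z = - 6 z$)
$- \frac{16655}{27655} + \frac{p{\left(\frac{-10 - 61}{69 + 45},c{\left(-12,8 \right)} \right)}}{39683} = - \frac{16655}{27655} + \frac{\sqrt{72 - 48}}{39683} = \left(-16655\right) \frac{1}{27655} + \sqrt{72 - 48} \cdot \frac{1}{39683} = - \frac{3331}{5531} + \sqrt{24} \cdot \frac{1}{39683} = - \frac{3331}{5531} + 2 \sqrt{6} \cdot \frac{1}{39683} = - \frac{3331}{5531} + \frac{2 \sqrt{6}}{39683}$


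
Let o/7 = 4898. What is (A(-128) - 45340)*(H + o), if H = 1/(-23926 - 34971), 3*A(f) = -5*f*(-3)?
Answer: -92849370035180/58897 ≈ -1.5765e+9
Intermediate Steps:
A(f) = 5*f (A(f) = (-5*f*(-3))/3 = (15*f)/3 = 5*f)
H = -1/58897 (H = 1/(-58897) = -1/58897 ≈ -1.6979e-5)
o = 34286 (o = 7*4898 = 34286)
(A(-128) - 45340)*(H + o) = (5*(-128) - 45340)*(-1/58897 + 34286) = (-640 - 45340)*(2019342541/58897) = -45980*2019342541/58897 = -92849370035180/58897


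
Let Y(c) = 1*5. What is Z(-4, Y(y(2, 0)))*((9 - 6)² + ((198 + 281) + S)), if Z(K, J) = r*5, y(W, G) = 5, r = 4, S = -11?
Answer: 9540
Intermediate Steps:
Y(c) = 5
Z(K, J) = 20 (Z(K, J) = 4*5 = 20)
Z(-4, Y(y(2, 0)))*((9 - 6)² + ((198 + 281) + S)) = 20*((9 - 6)² + ((198 + 281) - 11)) = 20*(3² + (479 - 11)) = 20*(9 + 468) = 20*477 = 9540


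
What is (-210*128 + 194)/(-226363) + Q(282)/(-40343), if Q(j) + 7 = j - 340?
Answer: 1091306893/9132162509 ≈ 0.11950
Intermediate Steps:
Q(j) = -347 + j (Q(j) = -7 + (j - 340) = -7 + (-340 + j) = -347 + j)
(-210*128 + 194)/(-226363) + Q(282)/(-40343) = (-210*128 + 194)/(-226363) + (-347 + 282)/(-40343) = (-26880 + 194)*(-1/226363) - 65*(-1/40343) = -26686*(-1/226363) + 65/40343 = 26686/226363 + 65/40343 = 1091306893/9132162509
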